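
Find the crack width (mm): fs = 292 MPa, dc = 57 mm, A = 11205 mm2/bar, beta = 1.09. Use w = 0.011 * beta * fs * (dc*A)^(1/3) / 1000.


w = 0.011 * beta * fs * (dc * A)^(1/3) / 1000
= 0.011 * 1.09 * 292 * (57 * 11205)^(1/3) / 1000
= 0.302 mm

0.302


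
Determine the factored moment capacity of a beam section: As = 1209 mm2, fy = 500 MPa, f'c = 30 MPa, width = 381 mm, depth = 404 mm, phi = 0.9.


a = As * fy / (0.85 * f'c * b)
= 1209 * 500 / (0.85 * 30 * 381)
= 62.2202 mm
Mn = As * fy * (d - a/2) / 10^6
= 225.412 kN-m
phi*Mn = 0.9 * 225.412 = 202.87 kN-m

202.87


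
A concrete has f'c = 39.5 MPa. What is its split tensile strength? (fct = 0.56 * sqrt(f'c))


fct = 0.56 * sqrt(39.5)
= 0.56 * 6.285
= 3.52 MPa

3.52


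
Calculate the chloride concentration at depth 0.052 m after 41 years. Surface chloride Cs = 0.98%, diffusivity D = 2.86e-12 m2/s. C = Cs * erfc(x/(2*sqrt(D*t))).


t_seconds = 41 * 365.25 * 24 * 3600 = 1293861600.0 s
arg = 0.052 / (2 * sqrt(2.86e-12 * 1293861600.0))
= 0.4274
erfc(0.4274) = 0.5455
C = 0.98 * 0.5455 = 0.5346%

0.5346


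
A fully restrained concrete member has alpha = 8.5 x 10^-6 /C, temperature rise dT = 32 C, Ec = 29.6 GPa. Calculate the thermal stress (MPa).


sigma = alpha * dT * Ec
= 8.5e-6 * 32 * 29.6 * 1000
= 8.051 MPa

8.051


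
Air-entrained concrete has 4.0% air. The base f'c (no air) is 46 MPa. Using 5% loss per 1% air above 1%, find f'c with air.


Strength loss = (4.0 - 1) * 5 = 15.0%
f'c = 46 * (1 - 15.0/100)
= 39.1 MPa

39.1


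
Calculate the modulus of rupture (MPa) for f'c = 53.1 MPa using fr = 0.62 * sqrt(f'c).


fr = 0.62 * sqrt(53.1)
= 4.518 MPa

4.518


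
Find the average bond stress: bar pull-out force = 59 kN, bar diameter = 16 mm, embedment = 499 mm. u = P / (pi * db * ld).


u = P / (pi * db * ld)
= 59 * 1000 / (pi * 16 * 499)
= 2.352 MPa

2.352


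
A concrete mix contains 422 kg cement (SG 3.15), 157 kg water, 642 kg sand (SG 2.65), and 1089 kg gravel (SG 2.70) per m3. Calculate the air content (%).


Vol cement = 422 / (3.15 * 1000) = 0.133968 m3
Vol water = 157 / 1000 = 0.157 m3
Vol sand = 642 / (2.65 * 1000) = 0.242264 m3
Vol gravel = 1089 / (2.70 * 1000) = 0.403333 m3
Total solid + water volume = 0.936566 m3
Air = (1 - 0.936566) * 100 = 6.34%

6.34


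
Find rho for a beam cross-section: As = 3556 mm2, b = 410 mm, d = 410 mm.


rho = As / (b * d)
= 3556 / (410 * 410)
= 0.0212

0.0212


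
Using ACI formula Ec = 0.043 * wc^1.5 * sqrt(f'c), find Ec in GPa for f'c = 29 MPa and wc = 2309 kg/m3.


Ec = 0.043 * 2309^1.5 * sqrt(29) / 1000
= 25.69 GPa

25.69


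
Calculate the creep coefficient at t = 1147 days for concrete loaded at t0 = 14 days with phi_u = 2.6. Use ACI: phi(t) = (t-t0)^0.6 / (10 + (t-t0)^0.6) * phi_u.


dt = 1147 - 14 = 1133
phi = 1133^0.6 / (10 + 1133^0.6) * 2.6
= 2.267

2.267


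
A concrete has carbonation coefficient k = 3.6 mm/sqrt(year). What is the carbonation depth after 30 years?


depth = k * sqrt(t)
= 3.6 * sqrt(30)
= 19.72 mm

19.72


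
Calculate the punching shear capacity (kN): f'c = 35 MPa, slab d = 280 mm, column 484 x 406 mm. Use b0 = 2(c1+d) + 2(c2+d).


b0 = 2*(484 + 280) + 2*(406 + 280) = 2900 mm
Vc = 0.33 * sqrt(35) * 2900 * 280 / 1000
= 1585.27 kN

1585.27


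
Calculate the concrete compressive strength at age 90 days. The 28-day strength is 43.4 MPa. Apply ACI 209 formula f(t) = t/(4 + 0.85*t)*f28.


f(90) = 90 / (4 + 0.85 * 90) * 43.4
= 90 / 80.5 * 43.4
= 48.52 MPa

48.52


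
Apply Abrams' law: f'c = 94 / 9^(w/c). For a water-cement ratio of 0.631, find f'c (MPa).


f'c = 94 / 9^0.631
= 94 / 4.001
= 23.5 MPa

23.5


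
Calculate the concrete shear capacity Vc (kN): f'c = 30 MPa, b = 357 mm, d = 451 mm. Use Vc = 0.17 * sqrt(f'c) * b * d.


Vc = 0.17 * sqrt(30) * 357 * 451 / 1000
= 149.92 kN

149.92


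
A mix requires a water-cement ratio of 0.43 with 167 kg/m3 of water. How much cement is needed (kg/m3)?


Cement = water / (w/c)
= 167 / 0.43
= 388.4 kg/m3

388.4


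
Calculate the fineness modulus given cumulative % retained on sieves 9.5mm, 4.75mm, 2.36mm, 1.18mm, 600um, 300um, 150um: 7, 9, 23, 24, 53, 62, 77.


FM = sum(cumulative % retained) / 100
= 255 / 100
= 2.55

2.55


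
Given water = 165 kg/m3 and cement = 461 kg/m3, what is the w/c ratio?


w/c = water / cement
w/c = 165 / 461 = 0.358

0.358


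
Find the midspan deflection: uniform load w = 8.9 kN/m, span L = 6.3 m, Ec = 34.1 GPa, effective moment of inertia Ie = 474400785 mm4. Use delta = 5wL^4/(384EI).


Convert: L = 6.3 m = 6300 mm, Ec = 34.1 GPa = 34100 MPa
delta = 5 * 8.9 * 6300^4 / (384 * 34100 * 474400785)
= 11.28 mm

11.28


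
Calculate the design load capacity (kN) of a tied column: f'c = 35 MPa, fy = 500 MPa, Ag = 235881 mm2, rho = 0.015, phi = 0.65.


Ast = rho * Ag = 0.015 * 235881 = 3538.215 mm2
phi*Pn = 0.65 * 0.80 * (0.85 * 35 * (235881 - 3538.215) + 500 * 3538.215) / 1000
= 4514.28 kN

4514.28


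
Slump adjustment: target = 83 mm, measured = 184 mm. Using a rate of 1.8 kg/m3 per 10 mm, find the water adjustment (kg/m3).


Difference = 83 - 184 = -101 mm
Water adjustment = -101 * 1.8 / 10 = -18.2 kg/m3

-18.2


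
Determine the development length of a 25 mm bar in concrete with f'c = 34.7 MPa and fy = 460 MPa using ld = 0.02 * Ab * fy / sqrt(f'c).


Ab = pi * 25^2 / 4 = 490.874 mm2
ld = 0.02 * 490.874 * 460 / sqrt(34.7)
= 766.6 mm

766.6


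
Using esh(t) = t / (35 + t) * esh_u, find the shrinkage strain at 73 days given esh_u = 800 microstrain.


esh(73) = 73 / (35 + 73) * 800
= 73 / 108 * 800
= 540.7 microstrain

540.7


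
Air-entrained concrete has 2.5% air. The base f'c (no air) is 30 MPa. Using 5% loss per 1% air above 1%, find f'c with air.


Strength loss = (2.5 - 1) * 5 = 7.5%
f'c = 30 * (1 - 7.5/100)
= 27.75 MPa

27.75


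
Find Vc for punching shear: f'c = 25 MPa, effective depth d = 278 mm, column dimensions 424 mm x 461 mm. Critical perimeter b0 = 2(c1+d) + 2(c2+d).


b0 = 2*(424 + 278) + 2*(461 + 278) = 2882 mm
Vc = 0.33 * sqrt(25) * 2882 * 278 / 1000
= 1321.97 kN

1321.97


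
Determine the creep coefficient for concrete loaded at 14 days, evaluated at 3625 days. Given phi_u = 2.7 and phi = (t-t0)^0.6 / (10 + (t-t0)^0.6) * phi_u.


dt = 3625 - 14 = 3611
phi = 3611^0.6 / (10 + 3611^0.6) * 2.7
= 2.515

2.515


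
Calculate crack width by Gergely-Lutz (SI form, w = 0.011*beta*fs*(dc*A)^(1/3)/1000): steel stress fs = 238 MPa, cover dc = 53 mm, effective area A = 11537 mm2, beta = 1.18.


w = 0.011 * beta * fs * (dc * A)^(1/3) / 1000
= 0.011 * 1.18 * 238 * (53 * 11537)^(1/3) / 1000
= 0.262 mm

0.262


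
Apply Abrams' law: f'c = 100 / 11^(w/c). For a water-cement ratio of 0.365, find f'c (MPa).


f'c = 100 / 11^0.365
= 100 / 2.399
= 41.68 MPa

41.68


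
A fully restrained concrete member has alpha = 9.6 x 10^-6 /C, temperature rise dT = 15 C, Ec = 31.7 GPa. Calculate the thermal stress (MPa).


sigma = alpha * dT * Ec
= 9.6e-6 * 15 * 31.7 * 1000
= 4.565 MPa

4.565


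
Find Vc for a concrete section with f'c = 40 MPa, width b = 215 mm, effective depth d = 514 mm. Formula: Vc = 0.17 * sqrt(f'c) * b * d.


Vc = 0.17 * sqrt(40) * 215 * 514 / 1000
= 118.82 kN

118.82


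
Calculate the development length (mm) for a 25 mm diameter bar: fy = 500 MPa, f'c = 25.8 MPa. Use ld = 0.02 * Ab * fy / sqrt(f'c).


Ab = pi * 25^2 / 4 = 490.874 mm2
ld = 0.02 * 490.874 * 500 / sqrt(25.8)
= 966.4 mm

966.4


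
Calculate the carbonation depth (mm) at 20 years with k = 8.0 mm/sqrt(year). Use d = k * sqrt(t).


depth = k * sqrt(t)
= 8.0 * sqrt(20)
= 35.78 mm

35.78


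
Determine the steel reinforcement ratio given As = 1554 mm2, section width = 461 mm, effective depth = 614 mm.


rho = As / (b * d)
= 1554 / (461 * 614)
= 0.0055

0.0055


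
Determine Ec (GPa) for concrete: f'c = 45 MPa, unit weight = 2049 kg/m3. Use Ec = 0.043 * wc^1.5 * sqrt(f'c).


Ec = 0.043 * 2049^1.5 * sqrt(45) / 1000
= 26.75 GPa

26.75


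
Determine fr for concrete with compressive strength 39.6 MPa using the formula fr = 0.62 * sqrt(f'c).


fr = 0.62 * sqrt(39.6)
= 3.902 MPa

3.902


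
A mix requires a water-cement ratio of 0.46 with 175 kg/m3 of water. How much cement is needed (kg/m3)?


Cement = water / (w/c)
= 175 / 0.46
= 380.4 kg/m3

380.4


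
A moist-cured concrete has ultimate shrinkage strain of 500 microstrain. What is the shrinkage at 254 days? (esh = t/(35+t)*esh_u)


esh(254) = 254 / (35 + 254) * 500
= 254 / 289 * 500
= 439.4 microstrain

439.4


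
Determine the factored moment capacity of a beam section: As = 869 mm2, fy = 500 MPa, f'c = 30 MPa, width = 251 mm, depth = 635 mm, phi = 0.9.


a = As * fy / (0.85 * f'c * b)
= 869 * 500 / (0.85 * 30 * 251)
= 67.8853 mm
Mn = As * fy * (d - a/2) / 10^6
= 261.1594 kN-m
phi*Mn = 0.9 * 261.1594 = 235.04 kN-m

235.04


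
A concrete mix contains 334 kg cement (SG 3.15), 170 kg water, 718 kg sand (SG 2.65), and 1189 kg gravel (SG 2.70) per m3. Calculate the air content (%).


Vol cement = 334 / (3.15 * 1000) = 0.106032 m3
Vol water = 170 / 1000 = 0.17 m3
Vol sand = 718 / (2.65 * 1000) = 0.270943 m3
Vol gravel = 1189 / (2.70 * 1000) = 0.44037 m3
Total solid + water volume = 0.987346 m3
Air = (1 - 0.987346) * 100 = 1.27%

1.27


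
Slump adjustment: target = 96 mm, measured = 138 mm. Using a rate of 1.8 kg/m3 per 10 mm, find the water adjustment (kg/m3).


Difference = 96 - 138 = -42 mm
Water adjustment = -42 * 1.8 / 10 = -7.6 kg/m3

-7.6


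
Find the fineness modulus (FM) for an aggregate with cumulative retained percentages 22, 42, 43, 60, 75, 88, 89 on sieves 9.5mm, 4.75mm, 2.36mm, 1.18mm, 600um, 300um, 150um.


FM = sum(cumulative % retained) / 100
= 419 / 100
= 4.19

4.19


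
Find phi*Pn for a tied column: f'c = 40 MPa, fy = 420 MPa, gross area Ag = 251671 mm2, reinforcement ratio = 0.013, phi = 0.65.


Ast = rho * Ag = 0.013 * 251671 = 3271.723 mm2
phi*Pn = 0.65 * 0.80 * (0.85 * 40 * (251671 - 3271.723) + 420 * 3271.723) / 1000
= 5106.24 kN

5106.24


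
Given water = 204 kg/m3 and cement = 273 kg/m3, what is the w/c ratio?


w/c = water / cement
w/c = 204 / 273 = 0.747

0.747


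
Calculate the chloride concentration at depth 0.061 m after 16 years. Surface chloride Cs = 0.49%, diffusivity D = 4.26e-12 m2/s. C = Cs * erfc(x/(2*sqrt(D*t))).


t_seconds = 16 * 365.25 * 24 * 3600 = 504921600.0 s
arg = 0.061 / (2 * sqrt(4.26e-12 * 504921600.0))
= 0.6576
erfc(0.6576) = 0.3524
C = 0.49 * 0.3524 = 0.1727%

0.1727


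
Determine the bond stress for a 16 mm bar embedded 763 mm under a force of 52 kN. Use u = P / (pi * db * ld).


u = P / (pi * db * ld)
= 52 * 1000 / (pi * 16 * 763)
= 1.356 MPa

1.356


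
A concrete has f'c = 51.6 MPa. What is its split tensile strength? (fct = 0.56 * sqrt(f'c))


fct = 0.56 * sqrt(51.6)
= 0.56 * 7.183
= 4.023 MPa

4.023


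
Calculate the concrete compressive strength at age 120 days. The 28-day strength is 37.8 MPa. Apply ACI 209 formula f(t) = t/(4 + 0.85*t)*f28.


f(120) = 120 / (4 + 0.85 * 120) * 37.8
= 120 / 106.0 * 37.8
= 42.79 MPa

42.79


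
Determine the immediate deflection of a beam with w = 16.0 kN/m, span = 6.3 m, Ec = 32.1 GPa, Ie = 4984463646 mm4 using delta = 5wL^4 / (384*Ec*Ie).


Convert: L = 6.3 m = 6300 mm, Ec = 32.1 GPa = 32100 MPa
delta = 5 * 16.0 * 6300^4 / (384 * 32100 * 4984463646)
= 2.05 mm

2.05


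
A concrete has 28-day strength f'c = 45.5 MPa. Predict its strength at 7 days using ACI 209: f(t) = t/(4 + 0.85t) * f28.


f(7) = 7 / (4 + 0.85 * 7) * 45.5
= 7 / 9.95 * 45.5
= 32.01 MPa

32.01


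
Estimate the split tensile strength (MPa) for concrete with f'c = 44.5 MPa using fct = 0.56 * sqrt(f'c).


fct = 0.56 * sqrt(44.5)
= 0.56 * 6.671
= 3.736 MPa

3.736


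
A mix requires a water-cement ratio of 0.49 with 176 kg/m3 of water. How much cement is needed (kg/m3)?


Cement = water / (w/c)
= 176 / 0.49
= 359.2 kg/m3

359.2


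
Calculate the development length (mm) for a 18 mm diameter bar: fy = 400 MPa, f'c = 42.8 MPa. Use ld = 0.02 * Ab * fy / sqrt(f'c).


Ab = pi * 18^2 / 4 = 254.469 mm2
ld = 0.02 * 254.469 * 400 / sqrt(42.8)
= 311.2 mm

311.2


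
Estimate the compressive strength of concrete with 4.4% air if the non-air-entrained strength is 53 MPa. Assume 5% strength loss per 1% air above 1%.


Strength loss = (4.4 - 1) * 5 = 17.0%
f'c = 53 * (1 - 17.0/100)
= 43.99 MPa

43.99


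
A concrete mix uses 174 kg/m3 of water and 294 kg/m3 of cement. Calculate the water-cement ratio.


w/c = water / cement
w/c = 174 / 294 = 0.592

0.592


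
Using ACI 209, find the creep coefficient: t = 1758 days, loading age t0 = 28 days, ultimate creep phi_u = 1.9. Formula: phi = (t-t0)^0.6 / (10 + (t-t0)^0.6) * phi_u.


dt = 1758 - 28 = 1730
phi = 1730^0.6 / (10 + 1730^0.6) * 1.9
= 1.705

1.705


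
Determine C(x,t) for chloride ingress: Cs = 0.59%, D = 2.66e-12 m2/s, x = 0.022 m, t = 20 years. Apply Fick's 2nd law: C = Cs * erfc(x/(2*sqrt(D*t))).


t_seconds = 20 * 365.25 * 24 * 3600 = 631152000.0 s
arg = 0.022 / (2 * sqrt(2.66e-12 * 631152000.0))
= 0.2685
erfc(0.2685) = 0.7042
C = 0.59 * 0.7042 = 0.4155%

0.4155


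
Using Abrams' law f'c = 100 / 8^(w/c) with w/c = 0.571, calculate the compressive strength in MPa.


f'c = 100 / 8^0.571
= 100 / 3.278
= 30.5 MPa

30.5


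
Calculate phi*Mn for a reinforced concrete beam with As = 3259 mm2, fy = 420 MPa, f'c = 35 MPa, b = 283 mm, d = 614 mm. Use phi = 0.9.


a = As * fy / (0.85 * f'c * b)
= 3259 * 420 / (0.85 * 35 * 283)
= 162.5774 mm
Mn = As * fy * (d - a/2) / 10^6
= 729.1646 kN-m
phi*Mn = 0.9 * 729.1646 = 656.25 kN-m

656.25


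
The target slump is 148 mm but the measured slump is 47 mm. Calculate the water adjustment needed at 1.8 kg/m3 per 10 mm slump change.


Difference = 148 - 47 = 101 mm
Water adjustment = 101 * 1.8 / 10 = 18.2 kg/m3

18.2


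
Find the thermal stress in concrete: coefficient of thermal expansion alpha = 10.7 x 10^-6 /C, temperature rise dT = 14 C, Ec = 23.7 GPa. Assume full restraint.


sigma = alpha * dT * Ec
= 10.7e-6 * 14 * 23.7 * 1000
= 3.55 MPa

3.55


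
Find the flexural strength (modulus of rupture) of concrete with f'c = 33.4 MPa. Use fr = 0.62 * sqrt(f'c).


fr = 0.62 * sqrt(33.4)
= 3.583 MPa

3.583


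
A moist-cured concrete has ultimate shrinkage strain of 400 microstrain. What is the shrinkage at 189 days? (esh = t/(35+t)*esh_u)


esh(189) = 189 / (35 + 189) * 400
= 189 / 224 * 400
= 337.5 microstrain

337.5


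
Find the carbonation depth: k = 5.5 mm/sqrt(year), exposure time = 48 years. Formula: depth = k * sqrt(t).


depth = k * sqrt(t)
= 5.5 * sqrt(48)
= 38.11 mm

38.11


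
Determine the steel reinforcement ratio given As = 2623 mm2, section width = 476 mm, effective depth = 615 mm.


rho = As / (b * d)
= 2623 / (476 * 615)
= 0.009

0.009


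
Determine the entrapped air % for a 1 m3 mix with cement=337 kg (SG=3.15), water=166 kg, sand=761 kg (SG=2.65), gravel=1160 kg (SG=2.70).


Vol cement = 337 / (3.15 * 1000) = 0.106984 m3
Vol water = 166 / 1000 = 0.166 m3
Vol sand = 761 / (2.65 * 1000) = 0.28717 m3
Vol gravel = 1160 / (2.70 * 1000) = 0.42963 m3
Total solid + water volume = 0.989784 m3
Air = (1 - 0.989784) * 100 = 1.02%

1.02


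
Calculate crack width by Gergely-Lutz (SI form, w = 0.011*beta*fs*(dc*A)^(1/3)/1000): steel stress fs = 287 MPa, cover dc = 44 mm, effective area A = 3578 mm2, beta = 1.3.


w = 0.011 * beta * fs * (dc * A)^(1/3) / 1000
= 0.011 * 1.3 * 287 * (44 * 3578)^(1/3) / 1000
= 0.222 mm

0.222


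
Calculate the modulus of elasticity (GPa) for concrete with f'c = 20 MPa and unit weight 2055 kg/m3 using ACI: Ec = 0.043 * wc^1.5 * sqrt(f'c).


Ec = 0.043 * 2055^1.5 * sqrt(20) / 1000
= 17.91 GPa

17.91


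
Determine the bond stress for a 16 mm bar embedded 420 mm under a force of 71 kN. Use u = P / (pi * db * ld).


u = P / (pi * db * ld)
= 71 * 1000 / (pi * 16 * 420)
= 3.363 MPa

3.363


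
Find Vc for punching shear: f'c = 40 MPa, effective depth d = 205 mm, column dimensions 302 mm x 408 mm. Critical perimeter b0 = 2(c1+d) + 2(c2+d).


b0 = 2*(302 + 205) + 2*(408 + 205) = 2240 mm
Vc = 0.33 * sqrt(40) * 2240 * 205 / 1000
= 958.4 kN

958.4


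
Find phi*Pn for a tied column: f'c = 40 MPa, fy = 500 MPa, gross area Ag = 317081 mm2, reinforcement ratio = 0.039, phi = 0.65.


Ast = rho * Ag = 0.039 * 317081 = 12366.159 mm2
phi*Pn = 0.65 * 0.80 * (0.85 * 40 * (317081 - 12366.159) + 500 * 12366.159) / 1000
= 8602.56 kN

8602.56


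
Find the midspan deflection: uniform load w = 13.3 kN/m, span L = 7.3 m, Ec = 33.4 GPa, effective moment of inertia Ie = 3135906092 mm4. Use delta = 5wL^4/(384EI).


Convert: L = 7.3 m = 7300 mm, Ec = 33.4 GPa = 33400 MPa
delta = 5 * 13.3 * 7300^4 / (384 * 33400 * 3135906092)
= 4.7 mm

4.7


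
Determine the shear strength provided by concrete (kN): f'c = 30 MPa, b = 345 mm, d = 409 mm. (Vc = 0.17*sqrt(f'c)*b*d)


Vc = 0.17 * sqrt(30) * 345 * 409 / 1000
= 131.39 kN

131.39


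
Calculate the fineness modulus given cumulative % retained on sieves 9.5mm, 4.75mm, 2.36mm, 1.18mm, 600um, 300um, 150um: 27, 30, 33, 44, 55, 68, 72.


FM = sum(cumulative % retained) / 100
= 329 / 100
= 3.29

3.29


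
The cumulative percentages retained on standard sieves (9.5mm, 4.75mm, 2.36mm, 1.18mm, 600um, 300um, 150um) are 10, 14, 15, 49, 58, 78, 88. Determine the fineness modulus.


FM = sum(cumulative % retained) / 100
= 312 / 100
= 3.12

3.12


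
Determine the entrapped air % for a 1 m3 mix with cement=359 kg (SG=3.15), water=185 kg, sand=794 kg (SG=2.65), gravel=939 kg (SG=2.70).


Vol cement = 359 / (3.15 * 1000) = 0.113968 m3
Vol water = 185 / 1000 = 0.185 m3
Vol sand = 794 / (2.65 * 1000) = 0.299623 m3
Vol gravel = 939 / (2.70 * 1000) = 0.347778 m3
Total solid + water volume = 0.946369 m3
Air = (1 - 0.946369) * 100 = 5.36%

5.36


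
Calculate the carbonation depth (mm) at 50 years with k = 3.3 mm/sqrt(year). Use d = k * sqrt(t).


depth = k * sqrt(t)
= 3.3 * sqrt(50)
= 23.33 mm

23.33


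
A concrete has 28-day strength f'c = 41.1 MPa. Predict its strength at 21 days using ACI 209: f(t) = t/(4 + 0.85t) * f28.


f(21) = 21 / (4 + 0.85 * 21) * 41.1
= 21 / 21.85 * 41.1
= 39.5 MPa

39.5


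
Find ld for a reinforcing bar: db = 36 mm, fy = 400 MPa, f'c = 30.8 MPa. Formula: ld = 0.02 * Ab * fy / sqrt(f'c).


Ab = pi * 36^2 / 4 = 1017.876 mm2
ld = 0.02 * 1017.876 * 400 / sqrt(30.8)
= 1467.3 mm

1467.3


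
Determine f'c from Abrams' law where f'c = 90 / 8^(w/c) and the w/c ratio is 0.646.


f'c = 90 / 8^0.646
= 90 / 3.832
= 23.49 MPa

23.49


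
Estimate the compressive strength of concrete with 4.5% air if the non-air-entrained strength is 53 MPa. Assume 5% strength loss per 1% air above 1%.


Strength loss = (4.5 - 1) * 5 = 17.5%
f'c = 53 * (1 - 17.5/100)
= 43.72 MPa

43.72


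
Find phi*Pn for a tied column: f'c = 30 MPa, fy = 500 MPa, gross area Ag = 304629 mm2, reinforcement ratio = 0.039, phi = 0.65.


Ast = rho * Ag = 0.039 * 304629 = 11880.531 mm2
phi*Pn = 0.65 * 0.80 * (0.85 * 30 * (304629 - 11880.531) + 500 * 11880.531) / 1000
= 6970.78 kN

6970.78


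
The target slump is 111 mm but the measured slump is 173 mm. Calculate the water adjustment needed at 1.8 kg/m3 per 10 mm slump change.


Difference = 111 - 173 = -62 mm
Water adjustment = -62 * 1.8 / 10 = -11.2 kg/m3

-11.2


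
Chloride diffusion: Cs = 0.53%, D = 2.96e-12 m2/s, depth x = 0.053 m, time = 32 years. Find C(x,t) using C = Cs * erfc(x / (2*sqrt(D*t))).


t_seconds = 32 * 365.25 * 24 * 3600 = 1009843200.0 s
arg = 0.053 / (2 * sqrt(2.96e-12 * 1009843200.0))
= 0.4847
erfc(0.4847) = 0.493
C = 0.53 * 0.493 = 0.2613%

0.2613


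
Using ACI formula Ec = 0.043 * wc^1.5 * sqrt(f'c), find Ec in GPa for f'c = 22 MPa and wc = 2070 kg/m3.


Ec = 0.043 * 2070^1.5 * sqrt(22) / 1000
= 18.99 GPa

18.99


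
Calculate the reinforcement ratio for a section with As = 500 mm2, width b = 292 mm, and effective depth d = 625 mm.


rho = As / (b * d)
= 500 / (292 * 625)
= 0.0027

0.0027


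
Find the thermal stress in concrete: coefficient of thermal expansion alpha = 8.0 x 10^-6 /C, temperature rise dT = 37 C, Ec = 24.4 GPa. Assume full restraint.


sigma = alpha * dT * Ec
= 8.0e-6 * 37 * 24.4 * 1000
= 7.222 MPa

7.222


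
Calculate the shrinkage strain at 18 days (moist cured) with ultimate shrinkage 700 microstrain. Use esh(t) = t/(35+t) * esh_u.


esh(18) = 18 / (35 + 18) * 700
= 18 / 53 * 700
= 237.7 microstrain

237.7


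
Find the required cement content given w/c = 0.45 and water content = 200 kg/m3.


Cement = water / (w/c)
= 200 / 0.45
= 444.4 kg/m3

444.4


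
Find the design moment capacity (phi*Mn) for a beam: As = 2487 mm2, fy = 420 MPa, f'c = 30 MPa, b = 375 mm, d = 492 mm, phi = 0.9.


a = As * fy / (0.85 * f'c * b)
= 2487 * 420 / (0.85 * 30 * 375)
= 109.2329 mm
Mn = As * fy * (d - a/2) / 10^6
= 456.8646 kN-m
phi*Mn = 0.9 * 456.8646 = 411.18 kN-m

411.18


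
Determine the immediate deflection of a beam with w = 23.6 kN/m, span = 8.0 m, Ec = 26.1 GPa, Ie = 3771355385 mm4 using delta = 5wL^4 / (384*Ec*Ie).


Convert: L = 8.0 m = 8000 mm, Ec = 26.1 GPa = 26100 MPa
delta = 5 * 23.6 * 8000^4 / (384 * 26100 * 3771355385)
= 12.79 mm

12.79


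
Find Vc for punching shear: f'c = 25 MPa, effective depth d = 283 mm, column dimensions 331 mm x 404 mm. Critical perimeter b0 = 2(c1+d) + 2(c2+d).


b0 = 2*(331 + 283) + 2*(404 + 283) = 2602 mm
Vc = 0.33 * sqrt(25) * 2602 * 283 / 1000
= 1215.0 kN

1215.0


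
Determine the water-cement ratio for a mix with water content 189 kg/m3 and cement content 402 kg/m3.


w/c = water / cement
w/c = 189 / 402 = 0.47

0.47


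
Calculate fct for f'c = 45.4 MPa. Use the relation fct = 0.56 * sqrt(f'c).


fct = 0.56 * sqrt(45.4)
= 0.56 * 6.738
= 3.773 MPa

3.773


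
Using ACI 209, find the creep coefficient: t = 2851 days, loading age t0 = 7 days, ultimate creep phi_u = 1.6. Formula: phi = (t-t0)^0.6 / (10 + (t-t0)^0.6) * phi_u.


dt = 2851 - 7 = 2844
phi = 2844^0.6 / (10 + 2844^0.6) * 1.6
= 1.475

1.475


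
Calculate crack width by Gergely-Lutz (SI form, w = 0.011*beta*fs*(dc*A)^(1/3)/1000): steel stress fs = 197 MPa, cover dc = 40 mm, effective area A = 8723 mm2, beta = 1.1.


w = 0.011 * beta * fs * (dc * A)^(1/3) / 1000
= 0.011 * 1.1 * 197 * (40 * 8723)^(1/3) / 1000
= 0.168 mm

0.168


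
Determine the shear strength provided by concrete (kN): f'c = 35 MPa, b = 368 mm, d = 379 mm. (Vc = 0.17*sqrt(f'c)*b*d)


Vc = 0.17 * sqrt(35) * 368 * 379 / 1000
= 140.27 kN

140.27


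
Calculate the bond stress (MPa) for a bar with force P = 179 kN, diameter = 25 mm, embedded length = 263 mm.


u = P / (pi * db * ld)
= 179 * 1000 / (pi * 25 * 263)
= 8.666 MPa

8.666


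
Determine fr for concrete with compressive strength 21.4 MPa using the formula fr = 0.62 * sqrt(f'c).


fr = 0.62 * sqrt(21.4)
= 2.868 MPa

2.868


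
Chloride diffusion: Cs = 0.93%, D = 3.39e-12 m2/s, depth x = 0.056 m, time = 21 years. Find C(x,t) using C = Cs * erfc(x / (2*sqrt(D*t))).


t_seconds = 21 * 365.25 * 24 * 3600 = 662709600.0 s
arg = 0.056 / (2 * sqrt(3.39e-12 * 662709600.0))
= 0.5907
erfc(0.5907) = 0.4035
C = 0.93 * 0.4035 = 0.3752%

0.3752


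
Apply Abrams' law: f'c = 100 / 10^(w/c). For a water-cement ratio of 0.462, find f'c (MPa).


f'c = 100 / 10^0.462
= 100 / 2.897
= 34.51 MPa

34.51


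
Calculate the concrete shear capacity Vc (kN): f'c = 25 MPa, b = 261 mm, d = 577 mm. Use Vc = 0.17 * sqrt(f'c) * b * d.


Vc = 0.17 * sqrt(25) * 261 * 577 / 1000
= 128.01 kN

128.01


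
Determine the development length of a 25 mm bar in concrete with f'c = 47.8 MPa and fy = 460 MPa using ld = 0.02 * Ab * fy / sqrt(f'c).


Ab = pi * 25^2 / 4 = 490.874 mm2
ld = 0.02 * 490.874 * 460 / sqrt(47.8)
= 653.2 mm

653.2


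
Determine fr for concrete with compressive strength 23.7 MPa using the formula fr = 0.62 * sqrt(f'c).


fr = 0.62 * sqrt(23.7)
= 3.018 MPa

3.018


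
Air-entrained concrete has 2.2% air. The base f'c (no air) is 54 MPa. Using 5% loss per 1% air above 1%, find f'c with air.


Strength loss = (2.2 - 1) * 5 = 6.0%
f'c = 54 * (1 - 6.0/100)
= 50.76 MPa

50.76


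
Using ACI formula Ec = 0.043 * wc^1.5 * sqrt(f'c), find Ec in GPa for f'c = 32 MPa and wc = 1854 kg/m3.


Ec = 0.043 * 1854^1.5 * sqrt(32) / 1000
= 19.42 GPa

19.42


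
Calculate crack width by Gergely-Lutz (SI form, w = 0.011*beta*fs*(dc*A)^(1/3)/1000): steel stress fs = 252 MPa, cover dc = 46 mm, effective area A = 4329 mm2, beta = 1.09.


w = 0.011 * beta * fs * (dc * A)^(1/3) / 1000
= 0.011 * 1.09 * 252 * (46 * 4329)^(1/3) / 1000
= 0.176 mm

0.176


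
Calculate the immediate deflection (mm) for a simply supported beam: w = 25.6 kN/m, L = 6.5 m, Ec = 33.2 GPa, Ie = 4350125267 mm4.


Convert: L = 6.5 m = 6500 mm, Ec = 33.2 GPa = 33200 MPa
delta = 5 * 25.6 * 6500^4 / (384 * 33200 * 4350125267)
= 4.12 mm

4.12


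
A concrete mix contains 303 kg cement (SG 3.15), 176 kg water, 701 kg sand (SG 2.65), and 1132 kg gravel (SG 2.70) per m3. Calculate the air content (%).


Vol cement = 303 / (3.15 * 1000) = 0.09619 m3
Vol water = 176 / 1000 = 0.176 m3
Vol sand = 701 / (2.65 * 1000) = 0.264528 m3
Vol gravel = 1132 / (2.70 * 1000) = 0.419259 m3
Total solid + water volume = 0.955978 m3
Air = (1 - 0.955978) * 100 = 4.4%

4.4


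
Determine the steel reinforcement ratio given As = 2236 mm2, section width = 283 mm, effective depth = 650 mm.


rho = As / (b * d)
= 2236 / (283 * 650)
= 0.0122

0.0122


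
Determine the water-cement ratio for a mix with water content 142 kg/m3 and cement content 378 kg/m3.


w/c = water / cement
w/c = 142 / 378 = 0.376

0.376


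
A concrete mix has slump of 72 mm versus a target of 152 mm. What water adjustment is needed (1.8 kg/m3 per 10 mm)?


Difference = 152 - 72 = 80 mm
Water adjustment = 80 * 1.8 / 10 = 14.4 kg/m3

14.4


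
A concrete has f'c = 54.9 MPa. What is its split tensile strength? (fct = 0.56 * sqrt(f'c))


fct = 0.56 * sqrt(54.9)
= 0.56 * 7.409
= 4.149 MPa

4.149


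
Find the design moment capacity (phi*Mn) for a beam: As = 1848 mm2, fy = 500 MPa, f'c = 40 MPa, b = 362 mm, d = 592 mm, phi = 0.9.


a = As * fy / (0.85 * f'c * b)
= 1848 * 500 / (0.85 * 40 * 362)
= 75.0731 mm
Mn = As * fy * (d - a/2) / 10^6
= 512.3242 kN-m
phi*Mn = 0.9 * 512.3242 = 461.09 kN-m

461.09


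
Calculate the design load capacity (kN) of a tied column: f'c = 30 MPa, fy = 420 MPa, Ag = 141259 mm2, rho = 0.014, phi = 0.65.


Ast = rho * Ag = 0.014 * 141259 = 1977.626 mm2
phi*Pn = 0.65 * 0.80 * (0.85 * 30 * (141259 - 1977.626) + 420 * 1977.626) / 1000
= 2278.78 kN

2278.78


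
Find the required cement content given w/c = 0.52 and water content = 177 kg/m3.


Cement = water / (w/c)
= 177 / 0.52
= 340.4 kg/m3

340.4


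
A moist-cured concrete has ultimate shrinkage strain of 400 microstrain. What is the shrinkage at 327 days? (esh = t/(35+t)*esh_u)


esh(327) = 327 / (35 + 327) * 400
= 327 / 362 * 400
= 361.3 microstrain

361.3


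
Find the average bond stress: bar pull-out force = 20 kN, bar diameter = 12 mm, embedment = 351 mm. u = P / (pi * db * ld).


u = P / (pi * db * ld)
= 20 * 1000 / (pi * 12 * 351)
= 1.511 MPa

1.511


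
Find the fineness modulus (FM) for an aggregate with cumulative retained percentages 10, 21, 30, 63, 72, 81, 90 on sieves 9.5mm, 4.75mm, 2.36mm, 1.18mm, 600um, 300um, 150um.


FM = sum(cumulative % retained) / 100
= 367 / 100
= 3.67

3.67


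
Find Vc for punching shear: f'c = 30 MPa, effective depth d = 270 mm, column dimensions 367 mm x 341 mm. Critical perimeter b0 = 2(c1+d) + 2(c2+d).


b0 = 2*(367 + 270) + 2*(341 + 270) = 2496 mm
Vc = 0.33 * sqrt(30) * 2496 * 270 / 1000
= 1218.1 kN

1218.1


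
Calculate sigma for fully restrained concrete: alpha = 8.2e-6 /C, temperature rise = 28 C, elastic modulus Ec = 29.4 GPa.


sigma = alpha * dT * Ec
= 8.2e-6 * 28 * 29.4 * 1000
= 6.75 MPa

6.75


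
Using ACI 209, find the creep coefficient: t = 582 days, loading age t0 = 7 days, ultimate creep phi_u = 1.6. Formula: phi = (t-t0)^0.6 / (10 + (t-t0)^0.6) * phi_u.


dt = 582 - 7 = 575
phi = 575^0.6 / (10 + 575^0.6) * 1.6
= 1.311

1.311


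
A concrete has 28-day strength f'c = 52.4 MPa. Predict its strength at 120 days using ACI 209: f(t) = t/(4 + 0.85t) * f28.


f(120) = 120 / (4 + 0.85 * 120) * 52.4
= 120 / 106.0 * 52.4
= 59.32 MPa

59.32


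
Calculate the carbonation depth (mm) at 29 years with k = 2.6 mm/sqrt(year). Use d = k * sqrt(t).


depth = k * sqrt(t)
= 2.6 * sqrt(29)
= 14.0 mm

14.0


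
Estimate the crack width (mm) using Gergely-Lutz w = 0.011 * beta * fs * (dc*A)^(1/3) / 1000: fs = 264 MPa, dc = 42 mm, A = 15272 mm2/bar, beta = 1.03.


w = 0.011 * beta * fs * (dc * A)^(1/3) / 1000
= 0.011 * 1.03 * 264 * (42 * 15272)^(1/3) / 1000
= 0.258 mm

0.258


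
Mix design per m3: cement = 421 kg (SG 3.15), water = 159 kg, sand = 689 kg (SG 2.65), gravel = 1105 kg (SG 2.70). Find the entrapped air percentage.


Vol cement = 421 / (3.15 * 1000) = 0.133651 m3
Vol water = 159 / 1000 = 0.159 m3
Vol sand = 689 / (2.65 * 1000) = 0.26 m3
Vol gravel = 1105 / (2.70 * 1000) = 0.409259 m3
Total solid + water volume = 0.96191 m3
Air = (1 - 0.96191) * 100 = 3.81%

3.81


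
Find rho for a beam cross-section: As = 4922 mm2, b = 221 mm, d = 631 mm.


rho = As / (b * d)
= 4922 / (221 * 631)
= 0.0353

0.0353


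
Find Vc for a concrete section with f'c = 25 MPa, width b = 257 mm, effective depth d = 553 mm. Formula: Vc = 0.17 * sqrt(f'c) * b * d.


Vc = 0.17 * sqrt(25) * 257 * 553 / 1000
= 120.8 kN

120.8


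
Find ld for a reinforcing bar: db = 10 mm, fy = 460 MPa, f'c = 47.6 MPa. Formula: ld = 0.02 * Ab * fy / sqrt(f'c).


Ab = pi * 10^2 / 4 = 78.54 mm2
ld = 0.02 * 78.54 * 460 / sqrt(47.6)
= 104.7 mm

104.7


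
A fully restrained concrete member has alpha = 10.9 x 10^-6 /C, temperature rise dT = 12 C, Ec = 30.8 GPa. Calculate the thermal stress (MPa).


sigma = alpha * dT * Ec
= 10.9e-6 * 12 * 30.8 * 1000
= 4.029 MPa

4.029


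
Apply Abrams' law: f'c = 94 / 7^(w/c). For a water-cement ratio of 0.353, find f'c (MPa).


f'c = 94 / 7^0.353
= 94 / 1.988
= 47.29 MPa

47.29


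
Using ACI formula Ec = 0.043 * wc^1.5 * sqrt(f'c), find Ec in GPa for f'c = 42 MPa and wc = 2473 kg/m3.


Ec = 0.043 * 2473^1.5 * sqrt(42) / 1000
= 34.27 GPa

34.27


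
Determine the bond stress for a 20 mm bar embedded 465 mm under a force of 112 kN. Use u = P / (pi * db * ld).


u = P / (pi * db * ld)
= 112 * 1000 / (pi * 20 * 465)
= 3.833 MPa

3.833


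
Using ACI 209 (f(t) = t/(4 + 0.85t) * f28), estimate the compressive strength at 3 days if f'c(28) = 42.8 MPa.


f(3) = 3 / (4 + 0.85 * 3) * 42.8
= 3 / 6.55 * 42.8
= 19.6 MPa

19.6


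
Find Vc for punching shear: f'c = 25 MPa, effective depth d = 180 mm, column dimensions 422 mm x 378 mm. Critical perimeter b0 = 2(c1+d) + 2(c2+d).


b0 = 2*(422 + 180) + 2*(378 + 180) = 2320 mm
Vc = 0.33 * sqrt(25) * 2320 * 180 / 1000
= 689.04 kN

689.04


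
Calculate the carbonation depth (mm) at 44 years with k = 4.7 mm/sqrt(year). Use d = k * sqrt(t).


depth = k * sqrt(t)
= 4.7 * sqrt(44)
= 31.18 mm

31.18


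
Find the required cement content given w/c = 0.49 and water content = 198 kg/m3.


Cement = water / (w/c)
= 198 / 0.49
= 404.1 kg/m3

404.1


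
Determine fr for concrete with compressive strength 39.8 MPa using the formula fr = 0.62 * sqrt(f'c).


fr = 0.62 * sqrt(39.8)
= 3.911 MPa

3.911


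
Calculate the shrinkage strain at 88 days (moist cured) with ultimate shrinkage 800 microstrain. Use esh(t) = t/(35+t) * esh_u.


esh(88) = 88 / (35 + 88) * 800
= 88 / 123 * 800
= 572.4 microstrain

572.4


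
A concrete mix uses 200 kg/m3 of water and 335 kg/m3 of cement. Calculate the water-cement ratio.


w/c = water / cement
w/c = 200 / 335 = 0.597

0.597


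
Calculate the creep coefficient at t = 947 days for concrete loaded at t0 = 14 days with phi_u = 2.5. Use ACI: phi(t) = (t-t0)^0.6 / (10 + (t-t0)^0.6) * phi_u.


dt = 947 - 14 = 933
phi = 933^0.6 / (10 + 933^0.6) * 2.5
= 2.146

2.146


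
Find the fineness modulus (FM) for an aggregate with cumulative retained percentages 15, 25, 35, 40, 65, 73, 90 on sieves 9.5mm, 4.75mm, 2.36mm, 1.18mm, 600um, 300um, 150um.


FM = sum(cumulative % retained) / 100
= 343 / 100
= 3.43

3.43


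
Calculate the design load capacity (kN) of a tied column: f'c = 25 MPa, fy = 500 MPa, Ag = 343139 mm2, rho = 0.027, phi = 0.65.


Ast = rho * Ag = 0.027 * 343139 = 9264.753 mm2
phi*Pn = 0.65 * 0.80 * (0.85 * 25 * (343139 - 9264.753) + 500 * 9264.753) / 1000
= 6098.15 kN

6098.15


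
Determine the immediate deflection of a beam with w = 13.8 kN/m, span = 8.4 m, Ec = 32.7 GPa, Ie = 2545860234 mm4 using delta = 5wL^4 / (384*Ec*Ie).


Convert: L = 8.4 m = 8400 mm, Ec = 32.7 GPa = 32700 MPa
delta = 5 * 13.8 * 8400^4 / (384 * 32700 * 2545860234)
= 10.75 mm

10.75


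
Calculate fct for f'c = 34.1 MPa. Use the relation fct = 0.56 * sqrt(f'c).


fct = 0.56 * sqrt(34.1)
= 0.56 * 5.84
= 3.27 MPa

3.27


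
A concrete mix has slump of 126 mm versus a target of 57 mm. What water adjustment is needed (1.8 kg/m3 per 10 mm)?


Difference = 57 - 126 = -69 mm
Water adjustment = -69 * 1.8 / 10 = -12.4 kg/m3

-12.4


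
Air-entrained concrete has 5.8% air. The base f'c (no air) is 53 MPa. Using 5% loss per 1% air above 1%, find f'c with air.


Strength loss = (5.8 - 1) * 5 = 24.0%
f'c = 53 * (1 - 24.0/100)
= 40.28 MPa

40.28


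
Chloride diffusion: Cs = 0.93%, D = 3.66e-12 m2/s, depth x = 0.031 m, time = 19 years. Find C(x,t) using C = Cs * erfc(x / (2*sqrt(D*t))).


t_seconds = 19 * 365.25 * 24 * 3600 = 599594400.0 s
arg = 0.031 / (2 * sqrt(3.66e-12 * 599594400.0))
= 0.3309
erfc(0.3309) = 0.6398
C = 0.93 * 0.6398 = 0.595%

0.595


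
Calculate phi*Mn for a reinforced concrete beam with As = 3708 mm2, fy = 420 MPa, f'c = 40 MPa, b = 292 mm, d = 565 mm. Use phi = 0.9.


a = As * fy / (0.85 * f'c * b)
= 3708 * 420 / (0.85 * 40 * 292)
= 156.8654 mm
Mn = As * fy * (d - a/2) / 10^6
= 757.7604 kN-m
phi*Mn = 0.9 * 757.7604 = 681.98 kN-m

681.98


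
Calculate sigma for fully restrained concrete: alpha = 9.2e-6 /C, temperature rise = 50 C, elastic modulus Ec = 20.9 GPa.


sigma = alpha * dT * Ec
= 9.2e-6 * 50 * 20.9 * 1000
= 9.614 MPa

9.614


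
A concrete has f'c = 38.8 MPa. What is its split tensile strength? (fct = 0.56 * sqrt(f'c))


fct = 0.56 * sqrt(38.8)
= 0.56 * 6.229
= 3.488 MPa

3.488


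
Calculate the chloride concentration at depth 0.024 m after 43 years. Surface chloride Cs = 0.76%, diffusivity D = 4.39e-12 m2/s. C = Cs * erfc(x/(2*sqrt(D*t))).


t_seconds = 43 * 365.25 * 24 * 3600 = 1356976800.0 s
arg = 0.024 / (2 * sqrt(4.39e-12 * 1356976800.0))
= 0.1555
erfc(0.1555) = 0.826
C = 0.76 * 0.826 = 0.6277%

0.6277


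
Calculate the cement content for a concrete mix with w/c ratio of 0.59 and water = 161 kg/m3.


Cement = water / (w/c)
= 161 / 0.59
= 272.9 kg/m3

272.9


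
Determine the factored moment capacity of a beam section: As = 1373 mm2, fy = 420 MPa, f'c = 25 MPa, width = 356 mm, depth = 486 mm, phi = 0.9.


a = As * fy / (0.85 * f'c * b)
= 1373 * 420 / (0.85 * 25 * 356)
= 76.2274 mm
Mn = As * fy * (d - a/2) / 10^6
= 258.2781 kN-m
phi*Mn = 0.9 * 258.2781 = 232.45 kN-m

232.45


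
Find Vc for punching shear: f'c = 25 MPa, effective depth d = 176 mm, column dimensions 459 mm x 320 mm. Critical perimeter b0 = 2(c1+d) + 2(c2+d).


b0 = 2*(459 + 176) + 2*(320 + 176) = 2262 mm
Vc = 0.33 * sqrt(25) * 2262 * 176 / 1000
= 656.88 kN

656.88


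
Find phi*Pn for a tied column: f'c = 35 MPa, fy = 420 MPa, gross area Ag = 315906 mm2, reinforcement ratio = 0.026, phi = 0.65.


Ast = rho * Ag = 0.026 * 315906 = 8213.556 mm2
phi*Pn = 0.65 * 0.80 * (0.85 * 35 * (315906 - 8213.556) + 420 * 8213.556) / 1000
= 6553.84 kN

6553.84


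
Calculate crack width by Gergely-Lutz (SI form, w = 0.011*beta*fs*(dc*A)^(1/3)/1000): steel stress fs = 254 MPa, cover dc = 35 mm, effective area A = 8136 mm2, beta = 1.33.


w = 0.011 * beta * fs * (dc * A)^(1/3) / 1000
= 0.011 * 1.33 * 254 * (35 * 8136)^(1/3) / 1000
= 0.244 mm

0.244


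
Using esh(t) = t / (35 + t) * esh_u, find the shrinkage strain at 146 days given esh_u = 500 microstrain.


esh(146) = 146 / (35 + 146) * 500
= 146 / 181 * 500
= 403.3 microstrain

403.3


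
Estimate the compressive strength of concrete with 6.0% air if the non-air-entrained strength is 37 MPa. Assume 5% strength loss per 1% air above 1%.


Strength loss = (6.0 - 1) * 5 = 25.0%
f'c = 37 * (1 - 25.0/100)
= 27.75 MPa

27.75


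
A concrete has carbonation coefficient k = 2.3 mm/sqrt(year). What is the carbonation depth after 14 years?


depth = k * sqrt(t)
= 2.3 * sqrt(14)
= 8.61 mm

8.61


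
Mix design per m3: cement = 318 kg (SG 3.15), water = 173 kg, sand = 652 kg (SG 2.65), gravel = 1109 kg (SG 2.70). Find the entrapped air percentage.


Vol cement = 318 / (3.15 * 1000) = 0.100952 m3
Vol water = 173 / 1000 = 0.173 m3
Vol sand = 652 / (2.65 * 1000) = 0.246038 m3
Vol gravel = 1109 / (2.70 * 1000) = 0.410741 m3
Total solid + water volume = 0.930731 m3
Air = (1 - 0.930731) * 100 = 6.93%

6.93


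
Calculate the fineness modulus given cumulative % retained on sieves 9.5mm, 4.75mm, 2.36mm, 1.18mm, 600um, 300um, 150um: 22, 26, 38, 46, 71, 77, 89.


FM = sum(cumulative % retained) / 100
= 369 / 100
= 3.69

3.69


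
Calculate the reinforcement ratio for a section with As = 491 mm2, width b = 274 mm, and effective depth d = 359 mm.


rho = As / (b * d)
= 491 / (274 * 359)
= 0.005

0.005


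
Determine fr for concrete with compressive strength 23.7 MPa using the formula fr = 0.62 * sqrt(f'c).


fr = 0.62 * sqrt(23.7)
= 3.018 MPa

3.018


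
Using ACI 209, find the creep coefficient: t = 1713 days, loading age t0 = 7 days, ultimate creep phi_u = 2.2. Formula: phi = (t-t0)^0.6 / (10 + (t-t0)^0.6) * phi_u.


dt = 1713 - 7 = 1706
phi = 1706^0.6 / (10 + 1706^0.6) * 2.2
= 1.973

1.973


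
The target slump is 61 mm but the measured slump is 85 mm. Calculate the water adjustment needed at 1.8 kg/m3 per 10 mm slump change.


Difference = 61 - 85 = -24 mm
Water adjustment = -24 * 1.8 / 10 = -4.3 kg/m3

-4.3


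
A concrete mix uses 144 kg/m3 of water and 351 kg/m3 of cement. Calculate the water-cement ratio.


w/c = water / cement
w/c = 144 / 351 = 0.41

0.41


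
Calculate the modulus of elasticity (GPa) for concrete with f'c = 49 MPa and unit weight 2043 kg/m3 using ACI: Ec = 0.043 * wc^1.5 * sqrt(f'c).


Ec = 0.043 * 2043^1.5 * sqrt(49) / 1000
= 27.8 GPa

27.8


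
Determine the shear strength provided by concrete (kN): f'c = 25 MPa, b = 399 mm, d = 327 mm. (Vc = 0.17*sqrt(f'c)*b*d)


Vc = 0.17 * sqrt(25) * 399 * 327 / 1000
= 110.9 kN

110.9


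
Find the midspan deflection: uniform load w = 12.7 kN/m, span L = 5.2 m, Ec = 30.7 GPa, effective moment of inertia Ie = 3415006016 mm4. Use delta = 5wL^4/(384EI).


Convert: L = 5.2 m = 5200 mm, Ec = 30.7 GPa = 30700 MPa
delta = 5 * 12.7 * 5200^4 / (384 * 30700 * 3415006016)
= 1.15 mm

1.15


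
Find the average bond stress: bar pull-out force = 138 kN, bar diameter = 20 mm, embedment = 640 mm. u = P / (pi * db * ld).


u = P / (pi * db * ld)
= 138 * 1000 / (pi * 20 * 640)
= 3.432 MPa

3.432


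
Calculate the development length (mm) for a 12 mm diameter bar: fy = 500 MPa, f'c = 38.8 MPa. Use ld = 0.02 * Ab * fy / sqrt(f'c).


Ab = pi * 12^2 / 4 = 113.097 mm2
ld = 0.02 * 113.097 * 500 / sqrt(38.8)
= 181.6 mm

181.6
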